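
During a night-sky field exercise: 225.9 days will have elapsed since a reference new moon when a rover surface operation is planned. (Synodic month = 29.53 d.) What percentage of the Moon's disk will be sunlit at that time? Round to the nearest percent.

Reduce mod P: 225.9 − 7×29.53 = 19.19 d into the current lunation.
The Moon has covered 19.19/29.53 of its cycle, so θ ≈ 360° × 19.19/29.53 = 233.9°.
Illuminated fraction = (1 − cos 233.9°)/2 = (1 − (-0.589))/2 ≈ 0.794, so 79%.

79%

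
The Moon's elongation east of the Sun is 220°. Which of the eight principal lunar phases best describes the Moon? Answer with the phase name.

220° lies in the waning gibbous sector of the 8-phase cycle.

waning gibbous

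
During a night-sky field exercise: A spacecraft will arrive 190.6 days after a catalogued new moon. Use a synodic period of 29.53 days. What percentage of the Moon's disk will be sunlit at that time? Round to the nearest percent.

Reduce mod P: 190.6 − 6×29.53 = 13.42 d into the current lunation.
Elongation θ = 360° × 13.42/29.53 ≈ 163.6°.
With cos θ = (-0.959), the lit fraction is (1 − (-0.959))/2 ≈ 0.980, so 98%.

98%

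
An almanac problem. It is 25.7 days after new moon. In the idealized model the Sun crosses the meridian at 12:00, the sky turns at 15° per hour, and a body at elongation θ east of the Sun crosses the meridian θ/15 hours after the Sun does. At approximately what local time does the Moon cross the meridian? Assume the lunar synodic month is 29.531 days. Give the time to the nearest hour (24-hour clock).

09:00

The Moon has covered 25.7/29.531 of its cycle, so θ ≈ 360° × 25.7/29.531 = 313.3°.
At 15° of sky rotation per hour, 313.3° corresponds to a 20.89 h lag.
12:00 + 20.89 h ≈ 08:53 → 09:00 to the nearest hour.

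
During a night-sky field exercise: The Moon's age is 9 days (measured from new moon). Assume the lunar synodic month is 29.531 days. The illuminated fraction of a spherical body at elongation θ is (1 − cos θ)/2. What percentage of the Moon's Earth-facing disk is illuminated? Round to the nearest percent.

Elongation θ = 360° × 9/29.531 ≈ 109.7°.
cos 109.7° = (-0.337), so f = (1 − (-0.337))/2 = 0.669, so 67%.

67%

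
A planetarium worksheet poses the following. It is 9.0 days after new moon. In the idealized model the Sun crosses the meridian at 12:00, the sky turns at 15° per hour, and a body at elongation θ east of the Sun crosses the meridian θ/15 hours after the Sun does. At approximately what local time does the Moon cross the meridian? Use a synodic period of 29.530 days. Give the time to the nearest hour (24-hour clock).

The Moon has covered 9.0/29.530 of its cycle, so θ ≈ 360° × 9.0/29.530 = 109.7°.
At 15° of sky rotation per hour, 109.7° corresponds to a 7.31 h lag.
12:00 + 7.31 h ≈ 19:19 → 19:00 to the nearest hour.

19:00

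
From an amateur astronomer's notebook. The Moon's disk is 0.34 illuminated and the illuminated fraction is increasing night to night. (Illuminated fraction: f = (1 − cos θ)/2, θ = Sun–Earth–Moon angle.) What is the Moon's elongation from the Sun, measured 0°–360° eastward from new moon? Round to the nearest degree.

71°

cos θ = 1 − 2f = 0.320, giving a principal value of 71.3°.
The Moon is waxing (0°–180°), so θ = 71.3° directly.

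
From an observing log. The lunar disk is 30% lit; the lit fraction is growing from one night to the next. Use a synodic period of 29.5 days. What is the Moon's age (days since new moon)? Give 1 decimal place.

5.4 days

Invert f = (1 − cos θ)/2 to get cos θ = 1 − 2(0.30) = 0.400, hence θ₀ = arccos 0.400 = 66.4°.
Waxing ⇒ before full, so θ = 66.4°.
Age = 29.5 × 66.4°/360° ≈ 5.44 days.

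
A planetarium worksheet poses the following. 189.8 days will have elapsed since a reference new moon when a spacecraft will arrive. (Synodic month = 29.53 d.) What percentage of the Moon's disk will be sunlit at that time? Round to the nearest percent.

95%

Reduce mod P: 189.8 − 6×29.53 = 12.62 d into the current lunation.
The Moon has covered 12.62/29.53 of its cycle, so θ ≈ 360° × 12.62/29.53 = 153.9°.
With cos θ = (-0.898), the lit fraction is (1 − (-0.898))/2 ≈ 0.949, so 95%.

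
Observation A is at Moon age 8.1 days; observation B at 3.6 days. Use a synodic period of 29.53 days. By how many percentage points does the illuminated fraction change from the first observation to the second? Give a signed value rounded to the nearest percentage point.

θ₁ = 360° × 8.1/29.53 = 98.7°, f₁ = (1 − cos θ₁)/2 = 0.576.
θ₂ = 360° × 3.6/29.53 = 43.9°, f₂ = (1 − cos θ₂)/2 = 0.140.
Change = f₂ − f₁ = -0.436 → -44 percentage points.

-44 pp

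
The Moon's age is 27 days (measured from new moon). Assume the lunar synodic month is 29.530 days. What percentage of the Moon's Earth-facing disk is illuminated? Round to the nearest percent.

7%

Phase angle: θ = 360°·(27 d)/(29.530 d) = 329.2°.
cos 329.2° = 0.859, so f = (1 − 0.859)/2 = 0.071, so 7%.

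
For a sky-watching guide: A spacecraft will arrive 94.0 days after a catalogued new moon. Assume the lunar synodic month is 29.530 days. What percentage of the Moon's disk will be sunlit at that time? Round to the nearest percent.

94.0/29.530 = 3.183 lunations, so 3 complete cycles and 5.41 d into the next.
Phase angle: θ = 360°·(5.41 d)/(29.530 d) = 66.0°.
cos 66.0° = 0.407, so f = (1 − 0.407)/2 = 0.296, so 30%.

30%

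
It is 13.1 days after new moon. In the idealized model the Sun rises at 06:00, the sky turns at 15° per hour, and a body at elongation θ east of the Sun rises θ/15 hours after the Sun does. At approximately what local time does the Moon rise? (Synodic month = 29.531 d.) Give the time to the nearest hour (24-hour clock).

Elongation θ = 360° × 13.1/29.531 ≈ 159.7°.
At 15° of sky rotation per hour, 159.7° corresponds to a 10.65 h lag.
06:00 + 10.65 h ≈ 16:39 → 17:00 to the nearest hour.

17:00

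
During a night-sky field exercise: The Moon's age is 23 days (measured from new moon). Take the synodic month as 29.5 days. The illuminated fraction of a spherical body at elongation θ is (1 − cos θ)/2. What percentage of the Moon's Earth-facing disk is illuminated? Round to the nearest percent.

The Moon has covered 23/29.5 of its cycle, so θ ≈ 360° × 23/29.5 = 280.7°.
With cos θ = 0.185, the lit fraction is (1 − 0.185)/2 ≈ 0.407, so 41%.

41%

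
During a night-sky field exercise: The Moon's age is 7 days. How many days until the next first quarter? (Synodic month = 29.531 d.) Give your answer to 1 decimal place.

0.4 days

First quarter occurs at elongation 90°, i.e. at age 29.531 × 90/360 = 7.383 d.
That is 7.383 − 7 = 0.383 days ahead.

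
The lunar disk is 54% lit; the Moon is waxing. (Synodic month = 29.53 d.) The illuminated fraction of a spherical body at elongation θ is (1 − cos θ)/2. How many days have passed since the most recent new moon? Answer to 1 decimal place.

From f = (1 − cos θ)/2: cos θ = 1 − 2×0.54 = -0.080; arccos → 94.6°.
Before full moon the principal value applies: θ = 94.6°.
That fraction of the synodic month is 94.6/360 × 29.53 d ≈ 7.76 d.

7.8 days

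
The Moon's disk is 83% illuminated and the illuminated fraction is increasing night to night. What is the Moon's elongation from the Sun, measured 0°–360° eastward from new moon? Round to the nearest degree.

131°

From f = (1 − cos θ)/2: cos θ = 1 − 2×0.83 = -0.660; arccos → 131.3°.
Before full moon the principal value applies: θ = 131.3°.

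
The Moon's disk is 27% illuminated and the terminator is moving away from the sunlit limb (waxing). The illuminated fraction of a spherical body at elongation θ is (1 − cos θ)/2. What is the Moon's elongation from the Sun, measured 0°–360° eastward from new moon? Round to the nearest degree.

Invert f = (1 − cos θ)/2 to get cos θ = 1 − 2(0.27) = 0.460, hence θ₀ = arccos 0.460 = 62.6°.
Before full moon the principal value applies: θ = 62.6°.

63°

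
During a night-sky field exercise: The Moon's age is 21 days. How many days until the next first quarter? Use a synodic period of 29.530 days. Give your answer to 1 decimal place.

First quarter is 0.25 of the way through the cycle: age 0.25 × 29.530 = 7.383 d.
Already past this cycle's first quarter; the next is at 7.383 + 29.530 = 36.913 d, so 36.913 − 21 = 15.913 days.

15.9 days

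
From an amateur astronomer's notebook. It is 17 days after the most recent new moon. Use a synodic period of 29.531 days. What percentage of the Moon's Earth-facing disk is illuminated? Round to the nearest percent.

Elongation θ = 360° × 17/29.531 ≈ 207.2°.
Illuminated fraction = (1 − cos 207.2°)/2 = (1 − (-0.889))/2 ≈ 0.945, so 94%.

94%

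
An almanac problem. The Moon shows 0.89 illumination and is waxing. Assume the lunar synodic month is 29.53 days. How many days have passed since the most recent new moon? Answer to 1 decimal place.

11.6 days

cos θ = 1 − 2f = -0.780, giving a principal value of 141.3°.
Before full moon the principal value applies: θ = 141.3°.
At 360°/29.53 d per day, 141.3° corresponds to 11.59 days.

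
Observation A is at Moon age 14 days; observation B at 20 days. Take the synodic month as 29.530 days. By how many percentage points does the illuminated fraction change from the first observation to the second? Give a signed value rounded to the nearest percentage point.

-27 pp

First observation: θ = 360°·14/29.530 = 170.7°, so f = 0.993.
Second observation: θ = 243.8°, f = 0.721.
Δf = 0.721 − 0.993 = -0.273, i.e. -27 pp.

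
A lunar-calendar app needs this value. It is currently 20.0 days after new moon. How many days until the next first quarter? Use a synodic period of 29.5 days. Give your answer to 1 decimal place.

First quarter is 0.25 of the way through the cycle: age 0.25 × 29.5 = 7.375 d.
This lunation's first quarter (7.375 d) has passed, so add one period: 36.875 − 20.0 = 16.875 days.

16.9 days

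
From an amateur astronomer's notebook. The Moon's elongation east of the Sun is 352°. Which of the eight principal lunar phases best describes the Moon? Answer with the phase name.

The new moon sector spans roughly -22°–22°; 352° falls inside it.

new moon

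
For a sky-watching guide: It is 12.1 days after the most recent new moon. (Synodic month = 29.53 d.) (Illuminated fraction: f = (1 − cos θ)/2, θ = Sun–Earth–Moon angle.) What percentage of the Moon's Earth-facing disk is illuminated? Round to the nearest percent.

The Moon has covered 12.1/29.53 of its cycle, so θ ≈ 360° × 12.1/29.53 = 147.5°.
Illuminated fraction = (1 − cos 147.5°)/2 = (1 − (-0.843))/2 ≈ 0.922, so 92%.

92%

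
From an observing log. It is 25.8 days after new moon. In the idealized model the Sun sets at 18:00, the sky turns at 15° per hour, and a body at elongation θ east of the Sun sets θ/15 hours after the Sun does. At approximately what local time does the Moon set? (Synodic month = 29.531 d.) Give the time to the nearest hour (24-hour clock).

Phase angle: θ = 360°·(25.8 d)/(29.531 d) = 314.5°.
At 15° of sky rotation per hour, 314.5° corresponds to a 20.97 h lag.
18:00 + 20.97 h ≈ 14:58 → 15:00 to the nearest hour.

15:00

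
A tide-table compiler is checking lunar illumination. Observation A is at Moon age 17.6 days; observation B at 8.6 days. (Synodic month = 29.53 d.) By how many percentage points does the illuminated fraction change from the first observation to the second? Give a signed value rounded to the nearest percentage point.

θ₁ = 360° × 17.6/29.53 = 214.6°, f₁ = (1 − cos θ₁)/2 = 0.912.
θ₂ = 360° × 8.6/29.53 = 104.8°, f₂ = (1 − cos θ₂)/2 = 0.628.
Change = f₂ − f₁ = -0.284 → -28 percentage points.

-28 percentage points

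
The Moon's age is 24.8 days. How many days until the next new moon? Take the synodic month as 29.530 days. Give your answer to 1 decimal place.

The next new moon completes the synodic month: 29.530 − 24.8 = 4.730 days.

4.7 days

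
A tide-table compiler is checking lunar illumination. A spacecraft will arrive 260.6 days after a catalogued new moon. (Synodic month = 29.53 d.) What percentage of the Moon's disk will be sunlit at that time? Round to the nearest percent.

27%

Reduce mod P: 260.6 − 8×29.53 = 24.36 d into the current lunation.
The Moon has covered 24.36/29.53 of its cycle, so θ ≈ 360° × 24.36/29.53 = 297.0°.
Illuminated fraction = (1 − cos 297.0°)/2 = (1 − 0.454)/2 ≈ 0.273, so 27%.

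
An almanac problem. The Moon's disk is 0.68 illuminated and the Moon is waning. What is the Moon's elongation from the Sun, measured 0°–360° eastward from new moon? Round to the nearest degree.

249°

From f = (1 − cos θ)/2: cos θ = 1 − 2×0.68 = -0.360; arccos → 111.1°.
A waning Moon lies in 180°–360°, so θ = 360° − 111.1° = 248.9°.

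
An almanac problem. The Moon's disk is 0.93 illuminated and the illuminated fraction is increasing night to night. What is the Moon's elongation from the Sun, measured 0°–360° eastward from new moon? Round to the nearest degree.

cos θ = 1 − 2f = -0.860, giving a principal value of 149.3°.
The Moon is waxing (0°–180°), so θ = 149.3° directly.

149°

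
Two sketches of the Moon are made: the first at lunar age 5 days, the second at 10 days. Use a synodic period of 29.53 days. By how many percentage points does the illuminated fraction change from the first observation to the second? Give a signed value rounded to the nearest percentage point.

First observation: θ = 360°·5/29.53 = 61.0°, so f = 0.257.
Second observation: θ = 121.9°, f = 0.764.
Δf = 0.764 − 0.257 = +0.507, i.e. +51 pp.

+51 pp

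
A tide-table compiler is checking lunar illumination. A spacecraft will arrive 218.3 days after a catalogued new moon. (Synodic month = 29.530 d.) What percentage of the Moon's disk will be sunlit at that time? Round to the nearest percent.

218.3 d spans 7 complete synodic months (7 × 29.530 = 206.71 d) plus 11.59 d.
The Moon has covered 11.59/29.530 of its cycle, so θ ≈ 360° × 11.59/29.530 = 141.3°.
With cos θ = (-0.780), the lit fraction is (1 − (-0.780))/2 ≈ 0.890, so 89%.

89%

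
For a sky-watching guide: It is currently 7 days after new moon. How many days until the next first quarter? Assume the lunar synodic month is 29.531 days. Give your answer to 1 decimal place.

First quarter occurs at elongation 90°, i.e. at age 29.531 × 90/360 = 7.383 d.
That is 7.383 − 7 = 0.383 days ahead.

0.4 days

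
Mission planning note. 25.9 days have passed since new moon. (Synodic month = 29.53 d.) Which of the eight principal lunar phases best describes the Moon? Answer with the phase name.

waning crescent

θ ≈ 360° × 25.9/29.53 = 316°, which falls in the waning crescent sector.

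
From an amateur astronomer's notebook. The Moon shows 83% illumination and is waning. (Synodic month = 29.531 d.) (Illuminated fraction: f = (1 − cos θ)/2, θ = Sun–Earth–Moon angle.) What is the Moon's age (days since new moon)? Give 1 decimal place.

18.8 days

cos θ = 1 − 2f = -0.660, giving a principal value of 131.3°.
Waning ⇒ past full, so θ = 360° − 131.3° = 228.7°.
That fraction of the synodic month is 228.7/360 × 29.531 d ≈ 18.76 d.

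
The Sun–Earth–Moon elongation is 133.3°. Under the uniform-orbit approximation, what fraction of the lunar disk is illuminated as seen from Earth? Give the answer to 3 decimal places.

cos 133.3° = (-0.686), so f = (1 − (-0.686))/2 = 0.843.

0.843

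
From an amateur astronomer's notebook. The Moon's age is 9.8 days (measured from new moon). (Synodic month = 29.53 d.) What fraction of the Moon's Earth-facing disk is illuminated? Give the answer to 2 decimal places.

Phase angle: θ = 360°·(9.8 d)/(29.53 d) = 119.5°.
cos 119.5° = (-0.492), so f = (1 − (-0.492))/2 = 0.746.

0.75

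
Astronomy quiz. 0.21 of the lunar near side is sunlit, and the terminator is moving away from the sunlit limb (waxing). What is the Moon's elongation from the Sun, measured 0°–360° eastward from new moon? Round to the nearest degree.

cos θ = 1 − 2f = 0.580, giving a principal value of 54.5°.
Before full moon the principal value applies: θ = 54.5°.

55°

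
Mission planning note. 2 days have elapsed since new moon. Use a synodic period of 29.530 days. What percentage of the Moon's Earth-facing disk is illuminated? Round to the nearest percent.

4%

Elongation θ = 360° × 2/29.530 ≈ 24.4°.
With cos θ = 0.911, the lit fraction is (1 − 0.911)/2 ≈ 0.045, so 4%.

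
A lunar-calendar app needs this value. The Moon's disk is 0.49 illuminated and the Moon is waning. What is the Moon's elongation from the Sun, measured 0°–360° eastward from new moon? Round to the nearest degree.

From f = (1 − cos θ)/2: cos θ = 1 − 2×0.49 = 0.020; arccos → 88.9°.
Since the Moon is past full (waning), take the reflex angle: θ = 360° − 88.9° = 271.1°.

271°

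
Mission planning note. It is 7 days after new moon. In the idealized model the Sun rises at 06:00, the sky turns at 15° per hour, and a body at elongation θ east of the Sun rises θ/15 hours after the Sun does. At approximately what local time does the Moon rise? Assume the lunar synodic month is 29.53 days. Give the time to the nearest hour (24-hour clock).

12:00

Elongation θ = 360° × 7/29.53 ≈ 85.3°.
At 15° of sky rotation per hour, 85.3° corresponds to a 5.69 h lag.
06:00 + 5.69 h ≈ 11:41 → 12:00 to the nearest hour.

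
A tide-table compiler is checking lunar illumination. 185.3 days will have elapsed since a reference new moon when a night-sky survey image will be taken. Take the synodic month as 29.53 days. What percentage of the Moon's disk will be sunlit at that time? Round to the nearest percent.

185.3 d spans 6 complete synodic months (6 × 29.53 = 177.18 d) plus 8.12 d.
The Moon has covered 8.12/29.53 of its cycle, so θ ≈ 360° × 8.12/29.53 = 99.0°.
cos 99.0° = (-0.156), so f = (1 − (-0.156))/2 = 0.578, so 58%.

58%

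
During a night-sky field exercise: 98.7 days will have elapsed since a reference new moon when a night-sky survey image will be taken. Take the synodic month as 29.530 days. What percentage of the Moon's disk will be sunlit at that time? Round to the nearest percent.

Reduce mod P: 98.7 − 3×29.530 = 10.11 d into the current lunation.
Elongation θ = 360° × 10.11/29.530 ≈ 123.3°.
Illuminated fraction = (1 − cos 123.3°)/2 = (1 − (-0.548))/2 ≈ 0.774, so 77%.

77%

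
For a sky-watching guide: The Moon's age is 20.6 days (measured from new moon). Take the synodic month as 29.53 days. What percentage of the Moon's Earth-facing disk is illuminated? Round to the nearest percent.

66%

Elongation θ = 360° × 20.6/29.53 ≈ 251.1°.
Illuminated fraction = (1 − cos 251.1°)/2 = (1 − (-0.323))/2 ≈ 0.662, so 66%.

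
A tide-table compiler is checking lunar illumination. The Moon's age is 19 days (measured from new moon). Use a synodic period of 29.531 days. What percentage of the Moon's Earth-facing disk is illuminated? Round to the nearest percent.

The Moon has covered 19/29.531 of its cycle, so θ ≈ 360° × 19/29.531 = 231.6°.
With cos θ = (-0.621), the lit fraction is (1 − (-0.621))/2 ≈ 0.810, so 81%.

81%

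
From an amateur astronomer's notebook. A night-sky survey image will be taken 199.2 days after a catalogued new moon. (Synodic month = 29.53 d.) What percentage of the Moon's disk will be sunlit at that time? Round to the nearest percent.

199.2/29.53 = 6.746 lunations, so 6 complete cycles and 22.02 d into the next.
The Moon has covered 22.02/29.53 of its cycle, so θ ≈ 360° × 22.02/29.53 = 268.4°.
Illuminated fraction = (1 − cos 268.4°)/2 = (1 − (-0.027))/2 ≈ 0.514, so 51%.

51%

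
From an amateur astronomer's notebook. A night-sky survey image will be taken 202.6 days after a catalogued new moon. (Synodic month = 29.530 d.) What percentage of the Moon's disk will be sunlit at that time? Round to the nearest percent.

18%

Reduce mod P: 202.6 − 6×29.530 = 25.42 d into the current lunation.
The Moon has covered 25.42/29.530 of its cycle, so θ ≈ 360° × 25.42/29.530 = 309.9°.
With cos θ = 0.641, the lit fraction is (1 − 0.641)/2 ≈ 0.179, so 18%.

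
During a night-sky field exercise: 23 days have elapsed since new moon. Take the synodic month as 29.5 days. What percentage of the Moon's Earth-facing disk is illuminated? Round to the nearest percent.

41%

Phase angle: θ = 360°·(23 d)/(29.5 d) = 280.7°.
Illuminated fraction = (1 − cos 280.7°)/2 = (1 − 0.185)/2 ≈ 0.407, so 41%.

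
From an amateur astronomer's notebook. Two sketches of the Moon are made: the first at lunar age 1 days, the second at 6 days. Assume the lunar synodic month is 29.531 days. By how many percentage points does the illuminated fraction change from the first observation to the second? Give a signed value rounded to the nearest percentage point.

+34 pp

First observation: θ = 360°·1/29.531 = 12.2°, so f = 0.011.
Second observation: θ = 73.1°, f = 0.355.
Δf = 0.355 − 0.011 = +0.344, i.e. +34 pp.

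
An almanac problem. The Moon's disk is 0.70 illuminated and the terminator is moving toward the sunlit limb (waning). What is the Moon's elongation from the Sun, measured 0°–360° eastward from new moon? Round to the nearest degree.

246°

cos θ = 1 − 2f = -0.400, giving a principal value of 113.6°.
Since the Moon is past full (waning), take the reflex angle: θ = 360° − 113.6° = 246.4°.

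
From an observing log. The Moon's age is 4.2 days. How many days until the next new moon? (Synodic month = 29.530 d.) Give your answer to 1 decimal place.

The next new moon completes the synodic month: 29.530 − 4.2 = 25.330 days.

25.3 days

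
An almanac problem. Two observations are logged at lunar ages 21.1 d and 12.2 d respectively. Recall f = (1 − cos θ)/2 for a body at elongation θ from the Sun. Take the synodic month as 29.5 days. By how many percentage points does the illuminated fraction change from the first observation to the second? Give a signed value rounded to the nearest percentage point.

θ₁ = 360° × 21.1/29.5 = 257.5°, f₁ = (1 − cos θ₁)/2 = 0.608.
θ₂ = 360° × 12.2/29.5 = 148.9°, f₂ = (1 − cos θ₂)/2 = 0.928.
Change = f₂ − f₁ = +0.320 → +32 percentage points.

+32 percentage points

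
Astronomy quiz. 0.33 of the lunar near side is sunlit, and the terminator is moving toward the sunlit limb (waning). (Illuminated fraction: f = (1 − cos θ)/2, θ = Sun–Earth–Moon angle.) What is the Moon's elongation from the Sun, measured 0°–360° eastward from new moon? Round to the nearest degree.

cos θ = 1 − 2f = 0.340, giving a principal value of 70.1°.
Waning ⇒ past full, so θ = 360° − 70.1° = 289.9°.

290°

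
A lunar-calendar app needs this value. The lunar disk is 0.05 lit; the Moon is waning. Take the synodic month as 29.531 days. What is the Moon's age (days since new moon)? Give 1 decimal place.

Invert f = (1 − cos θ)/2 to get cos θ = 1 − 2(0.05) = 0.900, hence θ₀ = arccos 0.900 = 25.8°.
Waning ⇒ past full, so θ = 360° − 25.8° = 334.2°.
At 360°/29.531 d per day, 334.2° corresponds to 27.41 days.

27.4 days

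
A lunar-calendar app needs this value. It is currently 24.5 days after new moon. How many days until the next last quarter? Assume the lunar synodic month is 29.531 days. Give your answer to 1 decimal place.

27.2 days

Last quarter occurs at elongation 270°, i.e. at age 29.531 × 270/360 = 22.148 d.
Already past this cycle's last quarter; the next is at 22.148 + 29.531 = 51.679 d, so 51.679 − 24.5 = 27.179 days.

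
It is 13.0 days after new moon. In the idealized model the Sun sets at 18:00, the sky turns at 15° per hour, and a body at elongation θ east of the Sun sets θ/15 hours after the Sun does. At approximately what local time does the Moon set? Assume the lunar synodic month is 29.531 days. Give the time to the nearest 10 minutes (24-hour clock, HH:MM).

04:30

Phase angle: θ = 360°·(13.0 d)/(29.531 d) = 158.5°.
At 15° of sky rotation per hour, 158.5° corresponds to a 10.57 h lag.
18:00 + 10.565 h ≈ 04:34 → 04:30 to the nearest ten minutes.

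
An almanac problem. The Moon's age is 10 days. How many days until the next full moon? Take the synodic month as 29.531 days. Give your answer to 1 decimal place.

4.8 days

Full moon is 0.5 of the way through the cycle: age 0.5 × 29.531 = 14.765 d.
So 4.765 days remain (14.765 − 10).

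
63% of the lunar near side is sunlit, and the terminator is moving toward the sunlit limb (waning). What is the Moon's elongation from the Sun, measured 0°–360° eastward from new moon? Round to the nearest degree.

cos θ = 1 − 2f = -0.260, giving a principal value of 105.1°.
Waning ⇒ past full, so θ = 360° − 105.1° = 254.9°.

255°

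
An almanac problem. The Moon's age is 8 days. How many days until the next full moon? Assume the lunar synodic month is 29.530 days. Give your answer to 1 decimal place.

Full moon is 0.5 of the way through the cycle: age 0.5 × 29.530 = 14.765 d.
That is 14.765 − 8 = 6.765 days ahead.

6.8 days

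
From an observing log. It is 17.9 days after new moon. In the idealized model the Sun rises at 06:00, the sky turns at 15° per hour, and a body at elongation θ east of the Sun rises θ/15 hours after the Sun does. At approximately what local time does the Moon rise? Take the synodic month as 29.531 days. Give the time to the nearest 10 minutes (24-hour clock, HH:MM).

The Moon has covered 17.9/29.531 of its cycle, so θ ≈ 360° × 17.9/29.531 = 218.2°.
At 15° of sky rotation per hour, 218.2° corresponds to a 14.55 h lag.
06:00 + 14.547 h ≈ 20:33 → 20:30 to the nearest ten minutes.

20:30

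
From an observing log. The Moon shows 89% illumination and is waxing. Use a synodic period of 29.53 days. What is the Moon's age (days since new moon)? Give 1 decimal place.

Invert f = (1 − cos θ)/2 to get cos θ = 1 − 2(0.89) = -0.780, hence θ₀ = arccos -0.780 = 141.3°.
Before full moon the principal value applies: θ = 141.3°.
That fraction of the synodic month is 141.3/360 × 29.53 d ≈ 11.59 d.

11.6 days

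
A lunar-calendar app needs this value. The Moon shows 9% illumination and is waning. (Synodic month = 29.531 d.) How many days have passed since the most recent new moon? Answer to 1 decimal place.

26.7 days

Invert f = (1 − cos θ)/2 to get cos θ = 1 − 2(0.09) = 0.820, hence θ₀ = arccos 0.820 = 34.9°.
Waning ⇒ past full, so θ = 360° − 34.9° = 325.1°.
Age = 29.531 × 325.1°/360° ≈ 26.67 days.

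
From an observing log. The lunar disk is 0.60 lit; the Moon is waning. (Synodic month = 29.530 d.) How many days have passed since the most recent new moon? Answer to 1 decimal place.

Invert f = (1 − cos θ)/2 to get cos θ = 1 − 2(0.60) = -0.200, hence θ₀ = arccos -0.200 = 101.5°.
A waning Moon lies in 180°–360°, so θ = 360° − 101.5° = 258.5°.
At 360°/29.530 d per day, 258.5° corresponds to 21.20 days.

21.2 days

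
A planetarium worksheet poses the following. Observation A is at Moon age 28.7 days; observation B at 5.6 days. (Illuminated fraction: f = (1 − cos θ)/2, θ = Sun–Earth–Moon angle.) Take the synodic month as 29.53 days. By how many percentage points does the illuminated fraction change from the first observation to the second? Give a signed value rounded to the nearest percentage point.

+31 percentage points

First observation: θ = 360°·28.7/29.53 = 349.9°, so f = 0.008.
Second observation: θ = 68.3°, f = 0.315.
Δf = 0.315 − 0.008 = +0.307, i.e. +31 pp.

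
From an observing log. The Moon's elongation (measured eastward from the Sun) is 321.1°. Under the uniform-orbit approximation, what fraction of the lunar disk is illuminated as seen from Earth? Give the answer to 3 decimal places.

f = (1 − cos 321.1°)/2 = (1 − 0.778)/2 ≈ 0.111.

0.111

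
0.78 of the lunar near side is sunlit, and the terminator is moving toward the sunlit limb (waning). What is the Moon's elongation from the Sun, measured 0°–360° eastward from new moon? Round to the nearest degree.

cos θ = 1 − 2f = -0.560, giving a principal value of 124.1°.
Waning ⇒ past full, so θ = 360° − 124.1° = 235.9°.

236°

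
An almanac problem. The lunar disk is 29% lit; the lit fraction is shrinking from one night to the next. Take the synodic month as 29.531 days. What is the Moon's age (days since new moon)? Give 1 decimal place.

24.2 days

From f = (1 − cos θ)/2: cos θ = 1 − 2×0.29 = 0.420; arccos → 65.2°.
A waning Moon lies in 180°–360°, so θ = 360° − 65.2° = 294.8°.
At 360°/29.531 d per day, 294.8° corresponds to 24.19 days.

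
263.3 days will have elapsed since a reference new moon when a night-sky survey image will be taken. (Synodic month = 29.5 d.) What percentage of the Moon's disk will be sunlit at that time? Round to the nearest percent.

5%

263.3 d spans 8 complete synodic months (8 × 29.5 = 236.00 d) plus 27.30 d.
The Moon has covered 27.30/29.5 of its cycle, so θ ≈ 360° × 27.30/29.5 = 333.2°.
With cos θ = 0.892, the lit fraction is (1 − 0.892)/2 ≈ 0.054, so 5%.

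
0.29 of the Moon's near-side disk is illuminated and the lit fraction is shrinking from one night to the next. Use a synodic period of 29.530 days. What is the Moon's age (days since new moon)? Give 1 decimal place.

24.2 days

cos θ = 1 − 2f = 0.420, giving a principal value of 65.2°.
Since the Moon is past full (waning), take the reflex angle: θ = 360° − 65.2° = 294.8°.
That fraction of the synodic month is 294.8/360 × 29.530 d ≈ 24.18 d.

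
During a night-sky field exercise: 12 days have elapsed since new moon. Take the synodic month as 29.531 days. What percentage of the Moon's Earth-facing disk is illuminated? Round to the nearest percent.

92%

Phase angle: θ = 360°·(12 d)/(29.531 d) = 146.3°.
Illuminated fraction = (1 − cos 146.3°)/2 = (1 − (-0.832))/2 ≈ 0.916, so 92%.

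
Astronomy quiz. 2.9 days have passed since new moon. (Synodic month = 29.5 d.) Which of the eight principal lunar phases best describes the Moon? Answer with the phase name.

At 2.9/29.5 of the cycle, θ ≈ 35° — the waxing crescent range.

waxing crescent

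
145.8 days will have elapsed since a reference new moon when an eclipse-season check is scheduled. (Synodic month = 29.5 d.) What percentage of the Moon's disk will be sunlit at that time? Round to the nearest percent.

3%

Reduce mod P: 145.8 − 4×29.5 = 27.80 d into the current lunation.
The Moon has covered 27.80/29.5 of its cycle, so θ ≈ 360° × 27.80/29.5 = 339.3°.
With cos θ = 0.935, the lit fraction is (1 − 0.935)/2 ≈ 0.032, so 3%.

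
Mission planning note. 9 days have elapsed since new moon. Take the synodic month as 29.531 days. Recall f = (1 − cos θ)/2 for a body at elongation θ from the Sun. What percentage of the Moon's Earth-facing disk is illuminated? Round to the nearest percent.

Phase angle: θ = 360°·(9 d)/(29.531 d) = 109.7°.
Illuminated fraction = (1 − cos 109.7°)/2 = (1 − (-0.337))/2 ≈ 0.669, so 67%.

67%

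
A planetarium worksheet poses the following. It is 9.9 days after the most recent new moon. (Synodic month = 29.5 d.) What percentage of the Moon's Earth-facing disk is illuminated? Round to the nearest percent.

The Moon has covered 9.9/29.5 of its cycle, so θ ≈ 360° × 9.9/29.5 = 120.8°.
Illuminated fraction = (1 − cos 120.8°)/2 = (1 − (-0.512))/2 ≈ 0.756, so 76%.

76%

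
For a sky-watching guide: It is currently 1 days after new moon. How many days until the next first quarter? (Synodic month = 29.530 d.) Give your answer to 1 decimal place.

First quarter occurs at elongation 90°, i.e. at age 29.530 × 90/360 = 7.383 d.
So 6.383 days remain (7.383 − 1).

6.4 days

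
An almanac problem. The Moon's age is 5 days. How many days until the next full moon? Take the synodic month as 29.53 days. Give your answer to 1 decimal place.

Full moon occurs at elongation 180°, i.e. at age 29.53 × 180/360 = 14.765 d.
So 9.765 days remain (14.765 − 5).

9.8 days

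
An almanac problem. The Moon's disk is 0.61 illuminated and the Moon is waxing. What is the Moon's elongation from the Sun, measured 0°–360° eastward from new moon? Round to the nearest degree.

From f = (1 − cos θ)/2: cos θ = 1 − 2×0.61 = -0.220; arccos → 102.7°.
The Moon is waxing (0°–180°), so θ = 102.7° directly.

103°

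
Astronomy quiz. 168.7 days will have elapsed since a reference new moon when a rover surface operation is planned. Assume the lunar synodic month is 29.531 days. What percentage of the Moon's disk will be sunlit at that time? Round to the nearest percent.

168.7/29.531 = 5.713 lunations, so 5 complete cycles and 21.04 d into the next.
Phase angle: θ = 360°·(21.04 d)/(29.531 d) = 256.6°.
Illuminated fraction = (1 − cos 256.6°)/2 = (1 − (-0.233))/2 ≈ 0.616, so 62%.

62%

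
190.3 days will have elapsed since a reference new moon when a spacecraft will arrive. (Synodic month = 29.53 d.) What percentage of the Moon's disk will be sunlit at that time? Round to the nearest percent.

97%

Reduce mod P: 190.3 − 6×29.53 = 13.12 d into the current lunation.
Phase angle: θ = 360°·(13.12 d)/(29.53 d) = 159.9°.
With cos θ = (-0.939), the lit fraction is (1 − (-0.939))/2 ≈ 0.970, so 97%.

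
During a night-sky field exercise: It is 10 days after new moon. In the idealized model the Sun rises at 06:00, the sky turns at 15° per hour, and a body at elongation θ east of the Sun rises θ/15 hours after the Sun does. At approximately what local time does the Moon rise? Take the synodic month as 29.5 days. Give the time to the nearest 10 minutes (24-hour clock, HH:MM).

The Moon has covered 10/29.5 of its cycle, so θ ≈ 360° × 10/29.5 = 122.0°.
Delay after the Sun = 122.0° / (15°/h) ≈ 8.14 h.
06:00 + 8.136 h ≈ 14:08 → 14:10 to the nearest ten minutes.

14:10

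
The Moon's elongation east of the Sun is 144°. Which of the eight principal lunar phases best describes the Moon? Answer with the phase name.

waxing gibbous

144° lies in the waxing gibbous sector of the 8-phase cycle.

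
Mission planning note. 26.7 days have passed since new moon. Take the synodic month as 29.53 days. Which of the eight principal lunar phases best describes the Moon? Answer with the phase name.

waning crescent

θ ≈ 360° × 26.7/29.53 = 325°, which falls in the waning crescent sector.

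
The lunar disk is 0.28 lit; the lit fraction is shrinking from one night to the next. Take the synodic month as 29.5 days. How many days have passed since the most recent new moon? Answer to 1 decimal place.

24.3 days

Invert f = (1 − cos θ)/2 to get cos θ = 1 − 2(0.28) = 0.440, hence θ₀ = arccos 0.440 = 63.9°.
A waning Moon lies in 180°–360°, so θ = 360° − 63.9° = 296.1°.
Age = 29.5 × 296.1°/360° ≈ 24.26 days.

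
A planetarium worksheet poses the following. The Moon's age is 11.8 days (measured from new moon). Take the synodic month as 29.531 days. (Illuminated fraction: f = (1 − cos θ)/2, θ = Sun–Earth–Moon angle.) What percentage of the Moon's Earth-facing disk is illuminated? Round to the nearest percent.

90%

Phase angle: θ = 360°·(11.8 d)/(29.531 d) = 143.8°.
Illuminated fraction = (1 − cos 143.8°)/2 = (1 − (-0.807))/2 ≈ 0.904, so 90%.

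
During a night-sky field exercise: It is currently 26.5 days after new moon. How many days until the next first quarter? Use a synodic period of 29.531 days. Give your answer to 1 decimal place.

First quarter occurs at elongation 90°, i.e. at age 29.531 × 90/360 = 7.383 d.
Already past this cycle's first quarter; the next is at 7.383 + 29.531 = 36.914 d, so 36.914 − 26.5 = 10.414 days.

10.4 days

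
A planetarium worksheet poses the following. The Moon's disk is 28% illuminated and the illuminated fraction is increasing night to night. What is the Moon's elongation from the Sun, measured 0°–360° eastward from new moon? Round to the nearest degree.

cos θ = 1 − 2f = 0.440, giving a principal value of 63.9°.
The Moon is waxing (0°–180°), so θ = 63.9° directly.

64°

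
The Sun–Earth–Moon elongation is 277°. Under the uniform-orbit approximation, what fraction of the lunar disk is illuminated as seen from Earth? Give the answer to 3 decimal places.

0.439

f = (1 − cos 277°)/2 = (1 − 0.122)/2 ≈ 0.439.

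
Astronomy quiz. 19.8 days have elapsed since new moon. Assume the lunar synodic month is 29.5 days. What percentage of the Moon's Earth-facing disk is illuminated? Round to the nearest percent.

Phase angle: θ = 360°·(19.8 d)/(29.5 d) = 241.6°.
cos 241.6° = (-0.475), so f = (1 − (-0.475))/2 = 0.738, so 74%.

74%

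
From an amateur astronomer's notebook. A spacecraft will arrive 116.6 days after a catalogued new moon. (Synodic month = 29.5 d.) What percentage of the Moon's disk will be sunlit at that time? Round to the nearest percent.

2%

Reduce mod P: 116.6 − 3×29.5 = 28.10 d into the current lunation.
Phase angle: θ = 360°·(28.10 d)/(29.5 d) = 342.9°.
cos 342.9° = 0.956, so f = (1 − 0.956)/2 = 0.022, so 2%.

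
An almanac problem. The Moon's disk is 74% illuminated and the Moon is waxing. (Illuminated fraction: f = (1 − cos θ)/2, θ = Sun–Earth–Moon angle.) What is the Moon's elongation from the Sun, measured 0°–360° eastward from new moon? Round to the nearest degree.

Invert f = (1 − cos θ)/2 to get cos θ = 1 − 2(0.74) = -0.480, hence θ₀ = arccos -0.480 = 118.7°.
Before full moon the principal value applies: θ = 118.7°.

119°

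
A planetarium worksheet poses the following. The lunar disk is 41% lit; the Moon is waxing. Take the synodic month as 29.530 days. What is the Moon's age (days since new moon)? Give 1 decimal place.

Invert f = (1 − cos θ)/2 to get cos θ = 1 − 2(0.41) = 0.180, hence θ₀ = arccos 0.180 = 79.6°.
Before full moon the principal value applies: θ = 79.6°.
That fraction of the synodic month is 79.6/360 × 29.530 d ≈ 6.53 d.

6.5 days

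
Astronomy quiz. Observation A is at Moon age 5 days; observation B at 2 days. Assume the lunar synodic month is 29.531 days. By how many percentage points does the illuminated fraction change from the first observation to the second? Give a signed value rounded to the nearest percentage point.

First observation: θ = 360°·5/29.531 = 61.0°, so f = 0.257.
Second observation: θ = 24.4°, f = 0.045.
Δf = 0.045 − 0.257 = -0.213, i.e. -21 pp.

-21 percentage points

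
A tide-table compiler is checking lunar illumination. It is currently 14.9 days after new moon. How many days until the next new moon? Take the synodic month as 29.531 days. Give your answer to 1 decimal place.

One full lunation from the last new moon is 29.531 d; remaining = 29.531 − 14.9 = 14.631 d.

14.6 days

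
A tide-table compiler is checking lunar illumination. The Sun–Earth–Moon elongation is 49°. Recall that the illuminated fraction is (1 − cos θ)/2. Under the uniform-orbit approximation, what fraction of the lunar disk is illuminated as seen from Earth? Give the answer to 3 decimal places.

cos 49° = 0.656, so f = (1 − 0.656)/2 = 0.172.

0.172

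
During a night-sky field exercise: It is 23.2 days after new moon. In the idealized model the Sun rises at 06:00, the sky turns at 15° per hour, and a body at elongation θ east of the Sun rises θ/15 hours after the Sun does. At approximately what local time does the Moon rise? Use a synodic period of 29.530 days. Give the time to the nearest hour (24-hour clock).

01:00

Elongation θ = 360° × 23.2/29.530 ≈ 282.8°.
At 15° of sky rotation per hour, 282.8° corresponds to a 18.86 h lag.
06:00 + 18.86 h ≈ 00:51 → 01:00 to the nearest hour.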